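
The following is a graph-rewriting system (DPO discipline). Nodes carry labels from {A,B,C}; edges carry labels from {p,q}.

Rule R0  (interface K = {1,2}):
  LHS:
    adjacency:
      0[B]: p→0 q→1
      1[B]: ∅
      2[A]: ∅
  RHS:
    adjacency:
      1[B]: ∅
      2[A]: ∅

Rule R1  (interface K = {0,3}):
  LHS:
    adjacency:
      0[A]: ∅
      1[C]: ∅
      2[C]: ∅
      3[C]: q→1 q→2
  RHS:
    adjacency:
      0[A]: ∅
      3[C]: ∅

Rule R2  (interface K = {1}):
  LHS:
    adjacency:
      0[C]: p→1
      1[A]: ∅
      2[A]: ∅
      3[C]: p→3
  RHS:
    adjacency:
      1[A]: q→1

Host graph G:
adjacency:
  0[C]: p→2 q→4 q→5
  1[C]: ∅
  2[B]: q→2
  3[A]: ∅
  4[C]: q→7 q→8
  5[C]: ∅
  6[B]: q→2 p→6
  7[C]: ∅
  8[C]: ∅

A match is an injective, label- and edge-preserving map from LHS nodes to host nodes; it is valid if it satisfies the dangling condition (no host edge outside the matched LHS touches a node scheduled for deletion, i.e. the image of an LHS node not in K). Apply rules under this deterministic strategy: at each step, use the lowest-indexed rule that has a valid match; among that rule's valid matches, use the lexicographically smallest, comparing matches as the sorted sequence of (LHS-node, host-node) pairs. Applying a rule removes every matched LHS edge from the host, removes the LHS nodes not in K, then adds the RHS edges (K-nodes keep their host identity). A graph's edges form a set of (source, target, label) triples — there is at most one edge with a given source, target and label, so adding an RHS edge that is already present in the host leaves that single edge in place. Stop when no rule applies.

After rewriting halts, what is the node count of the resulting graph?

initial: |V|=9 |E|=8  E = 0-p->2 0-q->4 0-q->5 2-q->2 4-q->7 4-q->8 6-q->2 6-p->6
step 1: apply R0 at {0↦6, 1↦2, 2↦3}  → |V|=8 |E|=6  E = 0-p->2 0-q->4 0-q->5 2-q->2 4-q->7 4-q->8
step 2: apply R1 at {0↦3, 1↦7, 2↦8, 3↦4}  → |V|=6 |E|=4  E = 0-p->2 0-q->4 0-q->5 2-q->2
step 3: apply R1 at {0↦3, 1↦4, 2↦5, 3↦0}  → |V|=4 |E|=2  E = 0-p->2 2-q->2
normal form: no rule applies after step 3
NF nodes: {0:C, 1:C, 2:B, 3:A}

Answer: 4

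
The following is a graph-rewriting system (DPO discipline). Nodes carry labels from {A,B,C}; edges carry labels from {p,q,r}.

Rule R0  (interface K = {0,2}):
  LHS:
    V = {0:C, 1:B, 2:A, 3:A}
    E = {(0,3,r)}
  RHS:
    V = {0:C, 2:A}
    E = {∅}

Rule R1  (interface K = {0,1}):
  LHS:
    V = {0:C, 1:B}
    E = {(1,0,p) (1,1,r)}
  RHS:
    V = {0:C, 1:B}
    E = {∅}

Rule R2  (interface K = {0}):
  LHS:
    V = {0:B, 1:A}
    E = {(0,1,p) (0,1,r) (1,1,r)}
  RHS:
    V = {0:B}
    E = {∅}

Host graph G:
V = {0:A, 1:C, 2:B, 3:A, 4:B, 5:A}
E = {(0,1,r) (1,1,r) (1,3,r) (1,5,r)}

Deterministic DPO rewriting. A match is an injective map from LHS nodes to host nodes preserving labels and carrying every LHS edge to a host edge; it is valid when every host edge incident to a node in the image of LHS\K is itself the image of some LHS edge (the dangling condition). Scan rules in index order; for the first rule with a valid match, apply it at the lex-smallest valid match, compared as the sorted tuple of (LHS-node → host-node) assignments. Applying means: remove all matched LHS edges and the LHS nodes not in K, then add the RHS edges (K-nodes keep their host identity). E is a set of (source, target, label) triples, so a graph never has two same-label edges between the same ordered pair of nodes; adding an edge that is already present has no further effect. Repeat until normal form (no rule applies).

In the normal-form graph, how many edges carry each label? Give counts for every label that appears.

Answer: r:2

Derivation:
initial: |V|=6 |E|=4  E = 0-r->1 1-r->1 1-r->3 1-r->5
step 1: apply R0 at {0↦1, 1↦2, 2↦0, 3↦3}  → |V|=4 |E|=3  E = 0-r->1 1-r->1 1-r->5
step 2: apply R0 at {0↦1, 1↦4, 2↦0, 3↦5}  → |V|=2 |E|=2  E = 0-r->1 1-r->1
halt: no rule applies after step 2
NF edges: [(0, 1, 'r'), (1, 1, 'r')]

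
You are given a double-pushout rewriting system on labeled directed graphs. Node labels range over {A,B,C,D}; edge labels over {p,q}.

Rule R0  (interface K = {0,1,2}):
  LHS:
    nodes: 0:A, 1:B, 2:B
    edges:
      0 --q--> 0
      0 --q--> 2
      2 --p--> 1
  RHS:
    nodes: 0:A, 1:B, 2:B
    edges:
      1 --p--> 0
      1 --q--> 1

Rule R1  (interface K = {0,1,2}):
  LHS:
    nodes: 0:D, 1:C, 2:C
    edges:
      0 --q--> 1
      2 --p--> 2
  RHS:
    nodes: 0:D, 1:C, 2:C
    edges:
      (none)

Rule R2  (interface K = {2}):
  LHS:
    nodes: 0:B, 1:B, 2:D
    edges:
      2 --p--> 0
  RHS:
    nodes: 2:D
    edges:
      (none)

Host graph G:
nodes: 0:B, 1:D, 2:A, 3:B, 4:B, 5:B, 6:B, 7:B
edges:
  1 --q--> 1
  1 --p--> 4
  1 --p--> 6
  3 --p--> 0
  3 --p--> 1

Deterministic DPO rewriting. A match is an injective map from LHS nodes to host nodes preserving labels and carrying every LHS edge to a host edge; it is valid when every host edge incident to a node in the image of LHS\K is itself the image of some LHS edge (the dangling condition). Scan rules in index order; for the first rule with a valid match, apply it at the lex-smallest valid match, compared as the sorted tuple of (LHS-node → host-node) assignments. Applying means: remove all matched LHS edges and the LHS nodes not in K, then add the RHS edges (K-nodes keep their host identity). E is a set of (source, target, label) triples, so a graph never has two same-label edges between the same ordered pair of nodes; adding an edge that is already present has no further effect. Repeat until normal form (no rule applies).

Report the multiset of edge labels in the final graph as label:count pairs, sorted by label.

[0] host  ⇒  8 nodes, 5 edges  {1-q->1 1-p->4 1-p->6 3-p->0 3-p->1}
[1] R2 @ {0↦4, 1↦5, 2↦1}  ⇒  6 nodes, 4 edges  {1-q->1 1-p->6 3-p->0 3-p->1}
[2] R2 @ {0↦6, 1↦7, 2↦1}  ⇒  4 nodes, 3 edges  {1-q->1 3-p->0 3-p->1}
halt: no rule applies after step 2
NF edges: [(1, 1, 'q'), (3, 0, 'p'), (3, 1, 'p')]

Answer: p:2 q:1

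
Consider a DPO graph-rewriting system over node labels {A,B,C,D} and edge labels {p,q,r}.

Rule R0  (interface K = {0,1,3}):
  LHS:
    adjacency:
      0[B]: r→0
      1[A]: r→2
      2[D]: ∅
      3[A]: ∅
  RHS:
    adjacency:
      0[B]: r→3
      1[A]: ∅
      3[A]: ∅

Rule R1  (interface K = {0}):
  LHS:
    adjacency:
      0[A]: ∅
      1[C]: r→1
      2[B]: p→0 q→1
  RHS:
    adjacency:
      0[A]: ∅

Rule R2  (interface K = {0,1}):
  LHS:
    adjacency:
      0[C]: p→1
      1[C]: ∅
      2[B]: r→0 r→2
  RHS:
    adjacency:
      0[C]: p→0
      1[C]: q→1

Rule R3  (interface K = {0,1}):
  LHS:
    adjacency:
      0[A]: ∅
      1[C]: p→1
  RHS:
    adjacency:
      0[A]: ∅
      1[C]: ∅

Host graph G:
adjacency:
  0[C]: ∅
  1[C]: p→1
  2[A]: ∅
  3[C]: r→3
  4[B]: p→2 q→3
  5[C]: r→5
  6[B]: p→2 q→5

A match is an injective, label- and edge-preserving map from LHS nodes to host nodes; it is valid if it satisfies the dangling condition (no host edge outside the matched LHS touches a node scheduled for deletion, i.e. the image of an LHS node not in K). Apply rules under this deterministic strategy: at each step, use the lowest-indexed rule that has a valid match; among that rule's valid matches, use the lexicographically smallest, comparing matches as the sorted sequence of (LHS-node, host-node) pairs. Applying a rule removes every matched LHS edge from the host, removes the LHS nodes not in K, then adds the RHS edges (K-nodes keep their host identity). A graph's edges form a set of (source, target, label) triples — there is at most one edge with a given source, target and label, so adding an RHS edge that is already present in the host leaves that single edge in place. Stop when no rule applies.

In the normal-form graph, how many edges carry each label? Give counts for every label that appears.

start.  V:7 E:7  edges: 1-p->1 3-r->3 4-p->2 4-q->3 5-r->5 6-p->2 6-q->5
1. fire R1 via {0↦2, 1↦3, 2↦4}  →  V:5 E:4  edges: 1-p->1 5-r->5 6-p->2 6-q->5
2. fire R1 via {0↦2, 1↦5, 2↦6}  →  V:3 E:1  edges: 1-p->1
3. fire R3 via {0↦2, 1↦1}  →  V:3 E:0  edges: ∅
final graph: no rule applies after step 3
NF edges: []

Answer: (no edges)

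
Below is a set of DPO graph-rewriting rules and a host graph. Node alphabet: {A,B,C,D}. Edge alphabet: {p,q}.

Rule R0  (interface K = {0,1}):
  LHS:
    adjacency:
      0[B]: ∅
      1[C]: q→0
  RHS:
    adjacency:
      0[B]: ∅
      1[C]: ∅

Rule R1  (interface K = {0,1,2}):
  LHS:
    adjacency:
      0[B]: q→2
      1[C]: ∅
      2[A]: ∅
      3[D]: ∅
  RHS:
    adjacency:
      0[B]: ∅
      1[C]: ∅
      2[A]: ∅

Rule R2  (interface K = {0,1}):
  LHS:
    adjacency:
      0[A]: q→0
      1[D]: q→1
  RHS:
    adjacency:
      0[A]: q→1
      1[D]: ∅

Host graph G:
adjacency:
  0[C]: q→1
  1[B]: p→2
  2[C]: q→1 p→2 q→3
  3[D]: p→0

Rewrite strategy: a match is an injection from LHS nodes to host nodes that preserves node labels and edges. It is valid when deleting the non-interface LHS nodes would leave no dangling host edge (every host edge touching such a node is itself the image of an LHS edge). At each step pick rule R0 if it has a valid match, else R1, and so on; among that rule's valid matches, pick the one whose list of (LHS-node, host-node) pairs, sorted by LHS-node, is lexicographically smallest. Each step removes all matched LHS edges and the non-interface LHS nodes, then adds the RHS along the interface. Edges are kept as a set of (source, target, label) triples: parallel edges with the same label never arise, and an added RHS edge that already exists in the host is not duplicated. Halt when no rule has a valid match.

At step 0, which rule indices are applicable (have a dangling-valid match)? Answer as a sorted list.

R0: 2 valid matches — {0↦1, 1↦0}, {0↦1, 1↦2}
R1: no valid match — LHS pattern not found
R2: no valid match — LHS pattern not found

Answer: [R0]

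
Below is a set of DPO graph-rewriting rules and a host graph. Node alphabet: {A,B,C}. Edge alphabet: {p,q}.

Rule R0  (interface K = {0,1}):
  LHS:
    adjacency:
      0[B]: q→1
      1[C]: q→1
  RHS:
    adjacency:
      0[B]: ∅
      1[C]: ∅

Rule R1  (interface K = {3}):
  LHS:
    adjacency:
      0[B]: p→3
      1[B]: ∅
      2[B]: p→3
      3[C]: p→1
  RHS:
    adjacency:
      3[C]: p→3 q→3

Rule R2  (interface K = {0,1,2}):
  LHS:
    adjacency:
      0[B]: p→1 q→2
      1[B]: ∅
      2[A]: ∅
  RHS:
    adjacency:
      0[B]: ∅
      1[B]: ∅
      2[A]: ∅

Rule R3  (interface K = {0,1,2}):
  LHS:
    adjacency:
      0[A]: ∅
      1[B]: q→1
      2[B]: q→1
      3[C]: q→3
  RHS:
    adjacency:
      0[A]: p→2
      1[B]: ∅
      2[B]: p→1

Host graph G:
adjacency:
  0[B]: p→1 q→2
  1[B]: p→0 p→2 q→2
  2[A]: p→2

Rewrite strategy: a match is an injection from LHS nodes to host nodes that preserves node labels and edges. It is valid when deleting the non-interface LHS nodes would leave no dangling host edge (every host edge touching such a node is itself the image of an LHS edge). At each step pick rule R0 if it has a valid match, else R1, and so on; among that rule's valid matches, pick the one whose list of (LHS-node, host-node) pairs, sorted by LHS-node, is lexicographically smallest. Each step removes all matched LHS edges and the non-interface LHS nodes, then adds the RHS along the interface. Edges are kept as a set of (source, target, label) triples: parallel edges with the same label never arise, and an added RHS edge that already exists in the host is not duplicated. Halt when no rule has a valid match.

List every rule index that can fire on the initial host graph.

R0: no valid match — LHS pattern not found
R1: no valid match — LHS pattern not found
R2: 2 valid matches — {0↦0, 1↦1, 2↦2}, {0↦1, 1↦0, 2↦2}
R3: no valid match — LHS pattern not found

Answer: [R2]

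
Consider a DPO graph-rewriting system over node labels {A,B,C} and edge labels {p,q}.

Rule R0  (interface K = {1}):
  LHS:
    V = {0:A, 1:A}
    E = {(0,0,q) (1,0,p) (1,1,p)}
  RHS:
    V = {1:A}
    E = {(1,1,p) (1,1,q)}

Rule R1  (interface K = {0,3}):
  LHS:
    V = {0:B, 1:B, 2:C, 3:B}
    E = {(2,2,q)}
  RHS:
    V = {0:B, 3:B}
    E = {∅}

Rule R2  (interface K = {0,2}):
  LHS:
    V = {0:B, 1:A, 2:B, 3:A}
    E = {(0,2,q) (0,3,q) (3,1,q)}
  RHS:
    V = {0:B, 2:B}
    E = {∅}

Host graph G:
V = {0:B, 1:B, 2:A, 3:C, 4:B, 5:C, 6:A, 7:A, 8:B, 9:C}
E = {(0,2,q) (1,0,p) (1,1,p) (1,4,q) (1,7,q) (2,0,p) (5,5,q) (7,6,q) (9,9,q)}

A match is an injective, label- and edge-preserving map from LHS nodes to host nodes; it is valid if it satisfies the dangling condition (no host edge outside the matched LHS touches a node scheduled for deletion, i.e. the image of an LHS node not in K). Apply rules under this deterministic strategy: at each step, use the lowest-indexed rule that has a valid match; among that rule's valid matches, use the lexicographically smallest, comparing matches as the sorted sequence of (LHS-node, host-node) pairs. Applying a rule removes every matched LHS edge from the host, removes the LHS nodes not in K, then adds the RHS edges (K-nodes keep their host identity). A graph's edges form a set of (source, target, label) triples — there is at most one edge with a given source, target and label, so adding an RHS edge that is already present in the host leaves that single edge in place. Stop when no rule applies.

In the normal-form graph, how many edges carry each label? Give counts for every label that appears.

start.  V:10 E:9  edges: 0-q->2 1-p->0 1-p->1 1-q->4 1-q->7 2-p->0 5-q->5 7-q->6 9-q->9
1. fire R1 via {0↦0, 1↦8, 2↦5, 3↦1}  →  V:8 E:8  edges: 0-q->2 1-p->0 1-p->1 1-q->4 1-q->7 2-p->0 7-q->6 9-q->9
2. fire R2 via {0↦1, 1↦6, 2↦4, 3↦7}  →  V:6 E:5  edges: 0-q->2 1-p->0 1-p->1 2-p->0 9-q->9
3. fire R1 via {0↦0, 1↦4, 2↦9, 3↦1}  →  V:4 E:4  edges: 0-q->2 1-p->0 1-p->1 2-p->0
halt: no rule applies after step 3
NF edges: [(0, 2, 'q'), (1, 0, 'p'), (1, 1, 'p'), (2, 0, 'p')]

Answer: p:3 q:1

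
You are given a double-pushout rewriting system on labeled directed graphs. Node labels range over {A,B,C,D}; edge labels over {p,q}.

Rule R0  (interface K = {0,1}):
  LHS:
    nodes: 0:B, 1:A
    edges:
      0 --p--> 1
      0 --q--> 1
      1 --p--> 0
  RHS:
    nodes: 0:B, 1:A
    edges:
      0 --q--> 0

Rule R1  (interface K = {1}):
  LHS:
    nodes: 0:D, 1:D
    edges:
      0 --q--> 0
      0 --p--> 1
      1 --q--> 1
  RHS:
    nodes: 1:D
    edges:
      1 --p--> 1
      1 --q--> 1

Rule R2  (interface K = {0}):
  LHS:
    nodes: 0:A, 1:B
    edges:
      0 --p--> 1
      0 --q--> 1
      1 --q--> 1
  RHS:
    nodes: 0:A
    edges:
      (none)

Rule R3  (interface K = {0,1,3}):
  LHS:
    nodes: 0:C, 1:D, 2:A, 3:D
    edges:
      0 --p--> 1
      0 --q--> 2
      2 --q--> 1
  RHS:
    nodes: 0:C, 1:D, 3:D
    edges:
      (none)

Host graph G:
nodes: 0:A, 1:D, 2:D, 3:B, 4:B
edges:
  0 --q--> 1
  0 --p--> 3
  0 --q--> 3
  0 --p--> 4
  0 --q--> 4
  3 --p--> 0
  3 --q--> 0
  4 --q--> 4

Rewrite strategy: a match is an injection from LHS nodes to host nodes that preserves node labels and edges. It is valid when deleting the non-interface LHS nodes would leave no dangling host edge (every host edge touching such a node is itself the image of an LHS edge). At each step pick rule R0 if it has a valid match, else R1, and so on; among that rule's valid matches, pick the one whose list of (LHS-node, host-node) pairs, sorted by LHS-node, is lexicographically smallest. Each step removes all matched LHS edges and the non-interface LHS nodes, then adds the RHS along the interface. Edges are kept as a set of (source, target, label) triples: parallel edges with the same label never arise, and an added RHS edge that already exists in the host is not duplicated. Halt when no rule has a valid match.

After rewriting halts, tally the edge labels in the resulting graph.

start.  V:5 E:8  edges: 0-q->1 0-p->3 0-q->3 0-p->4 0-q->4 3-p->0 3-q->0 4-q->4
1. fire R0 via {0↦3, 1↦0}  →  V:5 E:6  edges: 0-q->1 0-q->3 0-p->4 0-q->4 3-q->3 4-q->4
2. fire R2 via {0↦0, 1↦4}  →  V:4 E:3  edges: 0-q->1 0-q->3 3-q->3
normal form: no rule applies after step 2
NF edges: [(0, 1, 'q'), (0, 3, 'q'), (3, 3, 'q')]

Answer: q:3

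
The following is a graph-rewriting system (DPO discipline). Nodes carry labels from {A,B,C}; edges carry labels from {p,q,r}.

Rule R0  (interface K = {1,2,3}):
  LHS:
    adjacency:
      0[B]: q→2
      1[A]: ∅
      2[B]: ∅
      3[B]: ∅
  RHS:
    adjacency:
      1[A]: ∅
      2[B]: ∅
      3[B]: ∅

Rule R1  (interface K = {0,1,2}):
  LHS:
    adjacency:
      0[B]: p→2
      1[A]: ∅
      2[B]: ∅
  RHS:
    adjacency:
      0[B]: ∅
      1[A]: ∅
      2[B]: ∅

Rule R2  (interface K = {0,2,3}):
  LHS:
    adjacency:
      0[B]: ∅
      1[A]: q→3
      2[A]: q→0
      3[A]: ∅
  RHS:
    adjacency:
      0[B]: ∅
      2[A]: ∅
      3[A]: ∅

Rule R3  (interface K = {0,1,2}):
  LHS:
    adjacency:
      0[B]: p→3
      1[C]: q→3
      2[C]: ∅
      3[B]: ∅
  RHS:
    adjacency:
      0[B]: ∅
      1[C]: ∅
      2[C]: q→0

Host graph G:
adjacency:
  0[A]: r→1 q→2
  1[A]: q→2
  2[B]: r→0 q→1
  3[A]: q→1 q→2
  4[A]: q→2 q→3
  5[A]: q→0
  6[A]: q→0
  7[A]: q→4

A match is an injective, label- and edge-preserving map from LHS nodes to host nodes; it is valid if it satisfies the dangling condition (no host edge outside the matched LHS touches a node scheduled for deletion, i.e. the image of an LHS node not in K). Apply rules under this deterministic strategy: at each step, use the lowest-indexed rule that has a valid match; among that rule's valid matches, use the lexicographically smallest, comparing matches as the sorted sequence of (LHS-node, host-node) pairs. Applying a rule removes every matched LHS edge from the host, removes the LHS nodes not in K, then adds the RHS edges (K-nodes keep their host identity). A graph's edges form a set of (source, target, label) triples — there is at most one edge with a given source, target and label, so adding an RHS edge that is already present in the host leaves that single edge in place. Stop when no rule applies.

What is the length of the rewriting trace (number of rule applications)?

Answer: 3

Rewrite trace:
start.  V:8 E:12  edges: 0-r->1 0-q->2 1-q->2 2-r->0 2-q->1 3-q->1 3-q->2 4-q->2 4-q->3 5-q->0 6-q->0 7-q->4
1. fire R2 via {0↦2, 1↦5, 2↦1, 3↦0}  →  V:7 E:10  edges: 0-r->1 0-q->2 2-r->0 2-q->1 3-q->1 3-q->2 4-q->2 4-q->3 6-q->0 7-q->4
2. fire R2 via {0↦2, 1↦6, 2↦3, 3↦0}  →  V:6 E:8  edges: 0-r->1 0-q->2 2-r->0 2-q->1 3-q->1 4-q->2 4-q->3 7-q->4
3. fire R2 via {0↦2, 1↦7, 2↦0, 3↦4}  →  V:5 E:6  edges: 0-r->1 2-r->0 2-q->1 3-q->1 4-q->2 4-q->3
final graph: no rule applies after step 3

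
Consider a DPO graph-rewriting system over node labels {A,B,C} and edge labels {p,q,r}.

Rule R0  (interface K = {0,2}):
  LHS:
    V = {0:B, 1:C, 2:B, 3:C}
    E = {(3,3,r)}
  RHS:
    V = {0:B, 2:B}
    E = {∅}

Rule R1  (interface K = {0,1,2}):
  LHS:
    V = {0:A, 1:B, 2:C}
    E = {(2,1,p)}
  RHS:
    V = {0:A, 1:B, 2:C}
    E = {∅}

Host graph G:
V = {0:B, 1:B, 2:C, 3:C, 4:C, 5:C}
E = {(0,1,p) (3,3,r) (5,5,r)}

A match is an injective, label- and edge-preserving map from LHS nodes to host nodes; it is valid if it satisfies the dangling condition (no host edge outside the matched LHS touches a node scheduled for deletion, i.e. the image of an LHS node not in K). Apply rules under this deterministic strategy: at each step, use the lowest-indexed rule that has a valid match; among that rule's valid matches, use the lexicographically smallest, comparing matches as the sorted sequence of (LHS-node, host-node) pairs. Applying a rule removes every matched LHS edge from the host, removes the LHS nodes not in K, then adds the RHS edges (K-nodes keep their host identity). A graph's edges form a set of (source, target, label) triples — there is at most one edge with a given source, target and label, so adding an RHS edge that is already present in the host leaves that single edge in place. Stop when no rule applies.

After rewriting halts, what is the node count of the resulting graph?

start.  V:6 E:3  edges: 0-p->1 3-r->3 5-r->5
1. fire R0 via {0↦0, 1↦2, 2↦1, 3↦3}  →  V:4 E:2  edges: 0-p->1 5-r->5
2. fire R0 via {0↦0, 1↦4, 2↦1, 3↦5}  →  V:2 E:1  edges: 0-p->1
halt: no rule applies after step 2
NF nodes: {0:B, 1:B}

Answer: 2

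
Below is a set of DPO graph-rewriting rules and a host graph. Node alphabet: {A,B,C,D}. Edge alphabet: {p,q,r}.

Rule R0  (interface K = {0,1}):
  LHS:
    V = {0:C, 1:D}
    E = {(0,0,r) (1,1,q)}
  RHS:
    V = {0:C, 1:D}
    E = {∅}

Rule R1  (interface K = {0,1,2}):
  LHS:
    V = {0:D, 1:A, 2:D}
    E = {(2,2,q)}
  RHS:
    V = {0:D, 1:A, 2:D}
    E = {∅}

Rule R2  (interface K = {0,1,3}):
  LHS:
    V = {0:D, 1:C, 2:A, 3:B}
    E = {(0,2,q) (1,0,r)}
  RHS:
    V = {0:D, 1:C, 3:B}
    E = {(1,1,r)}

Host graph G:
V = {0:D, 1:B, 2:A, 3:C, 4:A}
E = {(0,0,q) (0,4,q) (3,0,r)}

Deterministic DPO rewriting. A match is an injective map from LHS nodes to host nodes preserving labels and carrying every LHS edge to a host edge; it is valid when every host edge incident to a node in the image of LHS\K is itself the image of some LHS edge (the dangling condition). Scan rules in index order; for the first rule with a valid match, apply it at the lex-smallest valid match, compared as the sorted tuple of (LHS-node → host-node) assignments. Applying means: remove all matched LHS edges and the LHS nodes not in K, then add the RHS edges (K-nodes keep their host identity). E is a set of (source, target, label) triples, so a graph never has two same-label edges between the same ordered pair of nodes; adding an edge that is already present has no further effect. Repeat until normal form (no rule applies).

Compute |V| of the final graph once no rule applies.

initial: |V|=5 |E|=3  E = 0-q->0 0-q->4 3-r->0
step 1: apply R2 at {0↦0, 1↦3, 2↦4, 3↦1}  → |V|=4 |E|=2  E = 0-q->0 3-r->3
step 2: apply R0 at {0↦3, 1↦0}  → |V|=4 |E|=0  E = ∅
halt: no rule applies after step 2
NF nodes: {0:D, 1:B, 2:A, 3:C}

Answer: 4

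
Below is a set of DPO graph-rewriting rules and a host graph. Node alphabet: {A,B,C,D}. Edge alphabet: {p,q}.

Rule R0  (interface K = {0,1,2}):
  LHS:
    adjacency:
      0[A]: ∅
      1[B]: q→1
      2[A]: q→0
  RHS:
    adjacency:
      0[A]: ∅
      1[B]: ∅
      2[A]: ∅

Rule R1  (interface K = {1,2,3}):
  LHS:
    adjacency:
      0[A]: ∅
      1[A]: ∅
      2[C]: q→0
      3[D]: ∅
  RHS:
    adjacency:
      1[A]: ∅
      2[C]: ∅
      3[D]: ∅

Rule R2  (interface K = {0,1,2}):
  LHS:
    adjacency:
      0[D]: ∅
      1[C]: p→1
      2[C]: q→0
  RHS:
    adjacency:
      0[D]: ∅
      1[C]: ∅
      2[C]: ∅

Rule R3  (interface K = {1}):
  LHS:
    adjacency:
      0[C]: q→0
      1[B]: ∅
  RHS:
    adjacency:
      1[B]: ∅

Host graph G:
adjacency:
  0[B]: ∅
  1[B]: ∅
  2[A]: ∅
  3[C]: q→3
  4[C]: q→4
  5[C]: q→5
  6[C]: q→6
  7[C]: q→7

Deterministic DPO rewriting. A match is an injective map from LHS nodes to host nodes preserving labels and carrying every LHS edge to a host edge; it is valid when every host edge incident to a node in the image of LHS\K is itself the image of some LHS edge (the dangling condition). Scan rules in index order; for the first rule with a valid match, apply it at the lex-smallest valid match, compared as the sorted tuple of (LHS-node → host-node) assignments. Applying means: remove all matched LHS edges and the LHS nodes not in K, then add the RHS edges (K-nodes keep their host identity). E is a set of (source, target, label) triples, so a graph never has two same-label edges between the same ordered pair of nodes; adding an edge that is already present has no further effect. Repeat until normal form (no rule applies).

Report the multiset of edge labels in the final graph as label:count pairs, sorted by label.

[0] host  ⇒  8 nodes, 5 edges  {3-q->3 4-q->4 5-q->5 6-q->6 7-q->7}
[1] R3 @ {0↦3, 1↦0}  ⇒  7 nodes, 4 edges  {4-q->4 5-q->5 6-q->6 7-q->7}
[2] R3 @ {0↦4, 1↦0}  ⇒  6 nodes, 3 edges  {5-q->5 6-q->6 7-q->7}
[3] R3 @ {0↦5, 1↦0}  ⇒  5 nodes, 2 edges  {6-q->6 7-q->7}
[4] R3 @ {0↦6, 1↦0}  ⇒  4 nodes, 1 edges  {7-q->7}
[5] R3 @ {0↦7, 1↦0}  ⇒  3 nodes, 0 edges  {∅}
halt: no rule applies after step 5
NF edges: []

Answer: (no edges)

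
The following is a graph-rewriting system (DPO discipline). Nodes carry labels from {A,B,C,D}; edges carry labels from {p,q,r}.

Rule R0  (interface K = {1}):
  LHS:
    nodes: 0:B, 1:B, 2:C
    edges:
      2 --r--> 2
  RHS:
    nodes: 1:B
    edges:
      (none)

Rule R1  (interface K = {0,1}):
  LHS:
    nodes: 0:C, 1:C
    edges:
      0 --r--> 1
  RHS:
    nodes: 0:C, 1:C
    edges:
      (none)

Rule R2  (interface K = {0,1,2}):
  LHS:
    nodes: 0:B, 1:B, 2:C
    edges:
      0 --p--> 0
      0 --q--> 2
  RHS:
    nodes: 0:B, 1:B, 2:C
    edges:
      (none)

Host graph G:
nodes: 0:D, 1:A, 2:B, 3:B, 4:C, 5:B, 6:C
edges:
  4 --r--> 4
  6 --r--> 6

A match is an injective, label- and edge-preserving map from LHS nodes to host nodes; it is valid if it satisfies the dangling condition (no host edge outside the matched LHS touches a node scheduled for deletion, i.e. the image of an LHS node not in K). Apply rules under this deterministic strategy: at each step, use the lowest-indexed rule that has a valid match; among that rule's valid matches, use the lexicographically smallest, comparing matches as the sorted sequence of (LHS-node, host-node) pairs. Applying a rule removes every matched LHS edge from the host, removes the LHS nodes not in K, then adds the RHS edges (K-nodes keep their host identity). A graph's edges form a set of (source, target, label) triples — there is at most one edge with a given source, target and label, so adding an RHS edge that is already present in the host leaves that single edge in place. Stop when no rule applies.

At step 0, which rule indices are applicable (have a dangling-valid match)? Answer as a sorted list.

R0: 12 valid matches — {0↦2, 1↦3, 2↦4}, {0↦2, 1↦3, 2↦6}, {0↦2, 1↦5, 2↦4} (+9 more)
R1: no valid match — LHS pattern not found
R2: no valid match — LHS pattern not found

Answer: [R0]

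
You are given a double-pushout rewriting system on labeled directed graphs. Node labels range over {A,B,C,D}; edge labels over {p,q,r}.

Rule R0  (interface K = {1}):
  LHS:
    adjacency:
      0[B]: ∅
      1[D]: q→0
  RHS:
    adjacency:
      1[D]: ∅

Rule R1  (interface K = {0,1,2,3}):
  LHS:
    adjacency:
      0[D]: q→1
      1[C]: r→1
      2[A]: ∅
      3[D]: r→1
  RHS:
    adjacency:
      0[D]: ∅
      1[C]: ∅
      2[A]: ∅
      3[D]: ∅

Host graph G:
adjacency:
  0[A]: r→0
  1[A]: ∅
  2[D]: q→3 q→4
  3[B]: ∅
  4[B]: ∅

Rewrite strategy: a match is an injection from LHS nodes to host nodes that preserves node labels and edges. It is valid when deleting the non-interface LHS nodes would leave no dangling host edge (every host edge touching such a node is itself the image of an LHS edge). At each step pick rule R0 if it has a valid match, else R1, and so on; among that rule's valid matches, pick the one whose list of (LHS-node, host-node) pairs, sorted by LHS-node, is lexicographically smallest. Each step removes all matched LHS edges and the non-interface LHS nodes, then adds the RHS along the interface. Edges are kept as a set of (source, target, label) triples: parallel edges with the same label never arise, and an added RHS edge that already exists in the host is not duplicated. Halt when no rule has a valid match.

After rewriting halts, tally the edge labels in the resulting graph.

Answer: r:1

Steps:
[0] host  ⇒  5 nodes, 3 edges  {0-r->0 2-q->3 2-q->4}
[1] R0 @ {0↦3, 1↦2}  ⇒  4 nodes, 2 edges  {0-r->0 2-q->4}
[2] R0 @ {0↦4, 1↦2}  ⇒  3 nodes, 1 edges  {0-r->0}
normal form: no rule applies after step 2
NF edges: [(0, 0, 'r')]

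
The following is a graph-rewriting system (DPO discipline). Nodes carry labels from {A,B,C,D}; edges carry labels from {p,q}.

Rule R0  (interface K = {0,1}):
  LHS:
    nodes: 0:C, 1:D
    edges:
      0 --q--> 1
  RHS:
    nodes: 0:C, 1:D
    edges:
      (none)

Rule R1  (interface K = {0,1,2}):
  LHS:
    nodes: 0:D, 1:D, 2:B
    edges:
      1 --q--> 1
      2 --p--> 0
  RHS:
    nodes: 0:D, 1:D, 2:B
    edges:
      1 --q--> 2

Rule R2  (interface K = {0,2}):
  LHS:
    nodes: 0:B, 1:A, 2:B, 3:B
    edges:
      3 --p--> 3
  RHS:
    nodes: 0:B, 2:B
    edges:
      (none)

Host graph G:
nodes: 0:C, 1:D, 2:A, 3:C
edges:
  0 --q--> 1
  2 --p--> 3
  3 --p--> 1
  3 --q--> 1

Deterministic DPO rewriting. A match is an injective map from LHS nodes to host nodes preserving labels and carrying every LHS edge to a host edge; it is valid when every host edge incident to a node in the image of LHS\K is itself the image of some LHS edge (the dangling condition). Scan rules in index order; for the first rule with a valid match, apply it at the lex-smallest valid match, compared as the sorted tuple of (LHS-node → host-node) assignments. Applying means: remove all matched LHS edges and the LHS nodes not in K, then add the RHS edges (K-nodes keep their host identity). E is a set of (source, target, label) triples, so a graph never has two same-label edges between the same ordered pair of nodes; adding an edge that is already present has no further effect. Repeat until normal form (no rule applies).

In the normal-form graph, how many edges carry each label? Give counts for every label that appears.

Answer: p:2

Steps:
initial: |V|=4 |E|=4  E = 0-q->1 2-p->3 3-p->1 3-q->1
step 1: apply R0 at {0↦0, 1↦1}  → |V|=4 |E|=3  E = 2-p->3 3-p->1 3-q->1
step 2: apply R0 at {0↦3, 1↦1}  → |V|=4 |E|=2  E = 2-p->3 3-p->1
normal form: no rule applies after step 2
NF edges: [(2, 3, 'p'), (3, 1, 'p')]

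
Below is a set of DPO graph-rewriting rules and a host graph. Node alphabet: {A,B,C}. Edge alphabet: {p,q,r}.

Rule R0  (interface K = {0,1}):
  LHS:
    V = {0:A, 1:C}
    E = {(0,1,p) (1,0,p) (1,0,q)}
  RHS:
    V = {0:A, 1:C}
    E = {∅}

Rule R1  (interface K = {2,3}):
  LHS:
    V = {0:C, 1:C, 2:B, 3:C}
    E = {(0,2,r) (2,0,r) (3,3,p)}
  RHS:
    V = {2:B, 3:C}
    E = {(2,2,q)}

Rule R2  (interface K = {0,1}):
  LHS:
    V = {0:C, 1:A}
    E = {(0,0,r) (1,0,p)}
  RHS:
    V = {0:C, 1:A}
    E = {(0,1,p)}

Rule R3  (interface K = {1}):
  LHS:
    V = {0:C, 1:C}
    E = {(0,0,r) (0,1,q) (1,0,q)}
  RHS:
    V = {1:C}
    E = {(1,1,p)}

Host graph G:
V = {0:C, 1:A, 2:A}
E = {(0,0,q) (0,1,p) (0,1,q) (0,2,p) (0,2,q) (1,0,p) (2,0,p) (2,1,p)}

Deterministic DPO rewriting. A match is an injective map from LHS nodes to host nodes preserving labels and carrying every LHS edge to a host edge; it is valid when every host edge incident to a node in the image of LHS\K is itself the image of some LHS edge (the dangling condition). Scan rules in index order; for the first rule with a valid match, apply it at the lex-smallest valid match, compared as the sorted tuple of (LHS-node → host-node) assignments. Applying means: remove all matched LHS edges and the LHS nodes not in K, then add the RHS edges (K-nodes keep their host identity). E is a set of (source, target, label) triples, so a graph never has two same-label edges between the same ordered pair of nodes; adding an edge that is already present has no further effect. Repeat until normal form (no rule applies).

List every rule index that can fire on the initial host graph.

R0: 2 valid matches — {0↦1, 1↦0}, {0↦2, 1↦0}
R1: no valid match — LHS pattern not found
R2: no valid match — LHS pattern not found
R3: no valid match — LHS pattern not found

Answer: [R0]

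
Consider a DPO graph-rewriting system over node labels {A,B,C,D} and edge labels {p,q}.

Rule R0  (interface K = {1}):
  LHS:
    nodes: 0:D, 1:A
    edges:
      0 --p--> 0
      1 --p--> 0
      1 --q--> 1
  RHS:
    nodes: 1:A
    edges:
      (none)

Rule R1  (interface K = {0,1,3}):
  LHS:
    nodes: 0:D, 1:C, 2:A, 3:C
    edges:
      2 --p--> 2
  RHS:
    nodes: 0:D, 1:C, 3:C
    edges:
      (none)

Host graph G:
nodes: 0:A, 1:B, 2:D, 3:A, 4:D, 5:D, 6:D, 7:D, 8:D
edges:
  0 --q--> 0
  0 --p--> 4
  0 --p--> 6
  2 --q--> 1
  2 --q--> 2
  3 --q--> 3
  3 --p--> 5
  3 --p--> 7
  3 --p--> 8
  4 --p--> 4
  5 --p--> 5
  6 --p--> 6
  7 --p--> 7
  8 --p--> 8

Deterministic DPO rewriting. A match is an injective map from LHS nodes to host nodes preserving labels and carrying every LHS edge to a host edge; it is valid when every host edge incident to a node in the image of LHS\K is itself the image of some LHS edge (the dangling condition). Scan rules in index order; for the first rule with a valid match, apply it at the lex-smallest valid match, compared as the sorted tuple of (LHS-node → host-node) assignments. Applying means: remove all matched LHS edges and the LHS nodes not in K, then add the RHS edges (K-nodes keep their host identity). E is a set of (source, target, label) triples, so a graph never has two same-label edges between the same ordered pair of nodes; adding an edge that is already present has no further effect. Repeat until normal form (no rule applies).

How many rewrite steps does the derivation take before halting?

Answer: 2

Steps:
initial: |V|=9 |E|=14  E = 0-q->0 0-p->4 0-p->6 2-q->1 2-q->2 3-q->3 3-p->5 3-p->7 3-p->8 4-p->4 5-p->5 6-p->6 7-p->7 8-p->8
step 1: apply R0 at {0↦4, 1↦0}  → |V|=8 |E|=11  E = 0-p->6 2-q->1 2-q->2 3-q->3 3-p->5 3-p->7 3-p->8 5-p->5 6-p->6 7-p->7 8-p->8
step 2: apply R0 at {0↦5, 1↦3}  → |V|=7 |E|=8  E = 0-p->6 2-q->1 2-q->2 3-p->7 3-p->8 6-p->6 7-p->7 8-p->8
halt: no rule applies after step 2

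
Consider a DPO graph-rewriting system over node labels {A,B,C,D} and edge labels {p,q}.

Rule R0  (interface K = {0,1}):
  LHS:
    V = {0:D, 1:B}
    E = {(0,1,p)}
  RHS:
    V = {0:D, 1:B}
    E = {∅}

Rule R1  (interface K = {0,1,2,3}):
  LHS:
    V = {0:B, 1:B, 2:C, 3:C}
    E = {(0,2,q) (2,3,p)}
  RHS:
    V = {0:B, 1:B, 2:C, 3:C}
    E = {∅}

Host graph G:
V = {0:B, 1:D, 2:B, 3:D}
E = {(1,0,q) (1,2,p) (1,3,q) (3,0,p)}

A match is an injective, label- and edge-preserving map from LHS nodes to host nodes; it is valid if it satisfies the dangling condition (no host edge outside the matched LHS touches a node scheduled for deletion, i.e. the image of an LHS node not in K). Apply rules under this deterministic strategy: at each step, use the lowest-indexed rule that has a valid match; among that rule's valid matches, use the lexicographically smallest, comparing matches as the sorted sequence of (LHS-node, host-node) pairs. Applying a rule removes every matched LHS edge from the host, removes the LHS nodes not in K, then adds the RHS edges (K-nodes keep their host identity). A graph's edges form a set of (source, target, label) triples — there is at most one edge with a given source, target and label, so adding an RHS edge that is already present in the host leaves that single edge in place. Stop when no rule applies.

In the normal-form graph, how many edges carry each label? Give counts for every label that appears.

start.  V:4 E:4  edges: 1-q->0 1-p->2 1-q->3 3-p->0
1. fire R0 via {0↦1, 1↦2}  →  V:4 E:3  edges: 1-q->0 1-q->3 3-p->0
2. fire R0 via {0↦3, 1↦0}  →  V:4 E:2  edges: 1-q->0 1-q->3
halt: no rule applies after step 2
NF edges: [(1, 0, 'q'), (1, 3, 'q')]

Answer: q:2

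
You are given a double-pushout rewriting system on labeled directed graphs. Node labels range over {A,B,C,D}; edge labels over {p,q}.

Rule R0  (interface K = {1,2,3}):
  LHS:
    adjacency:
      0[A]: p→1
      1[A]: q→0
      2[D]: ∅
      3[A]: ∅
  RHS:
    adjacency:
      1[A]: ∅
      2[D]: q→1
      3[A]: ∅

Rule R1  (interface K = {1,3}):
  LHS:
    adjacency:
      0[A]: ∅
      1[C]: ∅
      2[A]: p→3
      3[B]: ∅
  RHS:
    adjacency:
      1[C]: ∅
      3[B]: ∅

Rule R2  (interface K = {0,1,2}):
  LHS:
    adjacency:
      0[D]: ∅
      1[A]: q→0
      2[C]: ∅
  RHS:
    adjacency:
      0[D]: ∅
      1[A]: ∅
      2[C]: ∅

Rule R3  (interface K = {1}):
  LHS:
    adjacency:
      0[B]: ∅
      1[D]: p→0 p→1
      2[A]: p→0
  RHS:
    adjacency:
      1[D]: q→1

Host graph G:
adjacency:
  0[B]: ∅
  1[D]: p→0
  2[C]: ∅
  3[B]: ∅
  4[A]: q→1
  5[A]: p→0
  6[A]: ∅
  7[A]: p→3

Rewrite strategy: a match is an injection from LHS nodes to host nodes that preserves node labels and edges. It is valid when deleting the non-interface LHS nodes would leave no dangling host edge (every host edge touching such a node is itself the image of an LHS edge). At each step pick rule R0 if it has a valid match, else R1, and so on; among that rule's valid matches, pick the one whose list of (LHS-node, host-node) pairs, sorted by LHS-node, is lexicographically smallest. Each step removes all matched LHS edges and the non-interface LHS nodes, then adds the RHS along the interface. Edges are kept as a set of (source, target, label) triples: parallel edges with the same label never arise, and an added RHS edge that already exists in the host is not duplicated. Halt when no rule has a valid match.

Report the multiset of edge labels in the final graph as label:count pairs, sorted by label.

[0] host  ⇒  8 nodes, 4 edges  {1-p->0 4-q->1 5-p->0 7-p->3}
[1] R1 @ {0↦6, 1↦2, 2↦5, 3↦0}  ⇒  6 nodes, 3 edges  {1-p->0 4-q->1 7-p->3}
[2] R2 @ {0↦1, 1↦4, 2↦2}  ⇒  6 nodes, 2 edges  {1-p->0 7-p->3}
[3] R1 @ {0↦4, 1↦2, 2↦7, 3↦3}  ⇒  4 nodes, 1 edges  {1-p->0}
normal form: no rule applies after step 3
NF edges: [(1, 0, 'p')]

Answer: p:1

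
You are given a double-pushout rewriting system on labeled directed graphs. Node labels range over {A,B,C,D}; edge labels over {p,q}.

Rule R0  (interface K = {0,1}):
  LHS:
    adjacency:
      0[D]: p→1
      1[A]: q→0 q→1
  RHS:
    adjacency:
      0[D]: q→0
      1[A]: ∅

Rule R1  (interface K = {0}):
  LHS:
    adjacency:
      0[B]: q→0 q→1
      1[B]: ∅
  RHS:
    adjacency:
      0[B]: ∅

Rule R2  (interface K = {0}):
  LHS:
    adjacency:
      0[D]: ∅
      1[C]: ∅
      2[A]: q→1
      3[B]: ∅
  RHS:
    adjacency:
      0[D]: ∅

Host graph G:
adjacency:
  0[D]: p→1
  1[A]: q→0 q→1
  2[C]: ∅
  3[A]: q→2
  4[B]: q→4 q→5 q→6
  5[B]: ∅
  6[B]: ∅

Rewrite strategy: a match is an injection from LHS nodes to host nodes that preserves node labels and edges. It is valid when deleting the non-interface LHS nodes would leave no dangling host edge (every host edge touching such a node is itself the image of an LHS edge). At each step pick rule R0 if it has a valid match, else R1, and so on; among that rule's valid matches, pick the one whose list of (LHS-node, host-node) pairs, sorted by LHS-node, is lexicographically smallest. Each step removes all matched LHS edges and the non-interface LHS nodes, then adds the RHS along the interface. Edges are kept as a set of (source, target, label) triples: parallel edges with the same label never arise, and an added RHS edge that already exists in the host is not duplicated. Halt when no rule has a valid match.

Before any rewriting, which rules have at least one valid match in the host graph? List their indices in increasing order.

R0: 1 valid match — {0↦0, 1↦1}
R1: 2 valid matches — {0↦4, 1↦5}, {0↦4, 1↦6}
R2: no valid match — 3 raw matches, all fail dangling condition

Answer: [R0,R1]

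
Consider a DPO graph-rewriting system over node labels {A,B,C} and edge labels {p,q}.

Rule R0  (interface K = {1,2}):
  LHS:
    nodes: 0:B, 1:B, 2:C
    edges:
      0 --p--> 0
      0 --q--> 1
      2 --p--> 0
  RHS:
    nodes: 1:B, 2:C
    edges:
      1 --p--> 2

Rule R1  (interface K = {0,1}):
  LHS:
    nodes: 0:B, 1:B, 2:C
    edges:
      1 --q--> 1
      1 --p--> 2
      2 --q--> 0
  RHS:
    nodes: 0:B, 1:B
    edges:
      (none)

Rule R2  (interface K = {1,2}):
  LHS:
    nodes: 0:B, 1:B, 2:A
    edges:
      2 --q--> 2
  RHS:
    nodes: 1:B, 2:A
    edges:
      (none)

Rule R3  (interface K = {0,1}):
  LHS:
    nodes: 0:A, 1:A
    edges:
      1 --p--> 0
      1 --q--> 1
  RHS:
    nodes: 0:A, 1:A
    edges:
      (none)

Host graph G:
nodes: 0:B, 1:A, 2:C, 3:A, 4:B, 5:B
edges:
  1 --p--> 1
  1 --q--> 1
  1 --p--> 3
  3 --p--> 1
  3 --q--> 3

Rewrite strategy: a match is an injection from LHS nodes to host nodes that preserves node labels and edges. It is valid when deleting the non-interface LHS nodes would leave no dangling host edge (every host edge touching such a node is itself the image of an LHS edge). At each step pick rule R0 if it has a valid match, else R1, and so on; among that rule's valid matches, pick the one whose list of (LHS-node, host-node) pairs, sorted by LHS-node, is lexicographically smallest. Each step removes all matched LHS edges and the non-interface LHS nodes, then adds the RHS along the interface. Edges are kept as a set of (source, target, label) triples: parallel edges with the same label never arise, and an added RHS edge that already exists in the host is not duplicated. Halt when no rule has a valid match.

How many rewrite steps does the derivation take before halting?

Answer: 2

Derivation:
initial: |V|=6 |E|=5  E = 1-p->1 1-q->1 1-p->3 3-p->1 3-q->3
step 1: apply R2 at {0↦0, 1↦4, 2↦1}  → |V|=5 |E|=4  E = 1-p->1 1-p->3 3-p->1 3-q->3
step 2: apply R2 at {0↦4, 1↦5, 2↦3}  → |V|=4 |E|=3  E = 1-p->1 1-p->3 3-p->1
halt: no rule applies after step 2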